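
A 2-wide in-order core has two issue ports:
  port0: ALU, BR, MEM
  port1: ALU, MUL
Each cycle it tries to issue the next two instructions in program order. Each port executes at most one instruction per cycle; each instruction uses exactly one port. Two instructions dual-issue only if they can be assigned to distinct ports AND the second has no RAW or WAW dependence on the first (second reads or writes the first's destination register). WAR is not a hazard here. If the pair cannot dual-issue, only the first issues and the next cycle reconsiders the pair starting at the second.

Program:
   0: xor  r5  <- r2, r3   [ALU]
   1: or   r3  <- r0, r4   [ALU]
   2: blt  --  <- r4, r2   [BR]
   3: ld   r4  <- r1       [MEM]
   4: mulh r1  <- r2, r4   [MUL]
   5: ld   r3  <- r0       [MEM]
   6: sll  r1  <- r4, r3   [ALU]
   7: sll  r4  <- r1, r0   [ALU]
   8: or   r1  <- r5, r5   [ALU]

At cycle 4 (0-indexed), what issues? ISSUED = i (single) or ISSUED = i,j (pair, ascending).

ISSUED = 6

0. xor.ALU or.ALU @i0,i1  | pair
1. blt.BR @i2  | no-port BR/MEM
2. ld.MEM @i3  | RAW r4
3. mulh.MUL ld.MEM @i4,i5  | pair
4. sll.ALU @i6  | RAW r1
5. sll.ALU or.ALU @i7,i8  | pair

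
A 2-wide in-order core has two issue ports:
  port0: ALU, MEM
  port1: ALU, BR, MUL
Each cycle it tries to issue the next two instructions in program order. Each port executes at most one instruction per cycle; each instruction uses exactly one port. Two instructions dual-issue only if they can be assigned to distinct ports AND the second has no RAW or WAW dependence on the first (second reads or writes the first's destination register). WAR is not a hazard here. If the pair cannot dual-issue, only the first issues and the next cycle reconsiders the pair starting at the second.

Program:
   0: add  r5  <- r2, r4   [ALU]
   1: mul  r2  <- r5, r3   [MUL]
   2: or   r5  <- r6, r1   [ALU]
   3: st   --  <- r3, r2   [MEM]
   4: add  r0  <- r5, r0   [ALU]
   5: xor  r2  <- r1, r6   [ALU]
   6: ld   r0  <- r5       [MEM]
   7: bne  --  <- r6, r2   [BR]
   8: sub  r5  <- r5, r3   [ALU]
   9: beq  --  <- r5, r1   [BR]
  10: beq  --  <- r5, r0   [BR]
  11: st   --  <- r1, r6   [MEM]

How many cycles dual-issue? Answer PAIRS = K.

t=0 i0:add.ALU ; RAW r5
t=1 i1&i2:mul.MUL or.ALU ; dual
t=2 i3&i4:st.MEM add.ALU ; dual
t=3 i5&i6:xor.ALU ld.MEM ; dual
t=4 i7&i8:bne.BR sub.ALU ; dual
t=5 i9:beq.BR ; no-port BR/BR
t=6 i10&i11:beq.BR st.MEM ; dual

PAIRS = 5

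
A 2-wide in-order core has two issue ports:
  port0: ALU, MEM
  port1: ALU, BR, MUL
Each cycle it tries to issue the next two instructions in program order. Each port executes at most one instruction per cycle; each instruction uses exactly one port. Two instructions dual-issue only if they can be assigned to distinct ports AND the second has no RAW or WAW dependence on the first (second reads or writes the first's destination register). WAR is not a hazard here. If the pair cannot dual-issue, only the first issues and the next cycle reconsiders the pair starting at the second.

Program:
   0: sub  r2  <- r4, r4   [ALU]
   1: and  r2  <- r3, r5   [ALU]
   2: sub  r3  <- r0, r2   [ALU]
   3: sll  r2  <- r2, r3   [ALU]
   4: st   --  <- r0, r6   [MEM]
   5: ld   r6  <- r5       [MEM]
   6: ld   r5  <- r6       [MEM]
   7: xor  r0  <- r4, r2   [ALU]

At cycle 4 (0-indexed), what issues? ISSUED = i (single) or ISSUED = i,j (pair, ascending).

c0: i0 sub.ALU  WAW r2
c1: i1 and.ALU  RAW r2
c2: i2 sub.ALU  RAW r3
c3: i3,i4 sll.ALU/st.MEM  pair
c4: i5 ld.MEM  no-port MEM/MEM
c5: i6,i7 ld.MEM/xor.ALU  pair

ISSUED = 5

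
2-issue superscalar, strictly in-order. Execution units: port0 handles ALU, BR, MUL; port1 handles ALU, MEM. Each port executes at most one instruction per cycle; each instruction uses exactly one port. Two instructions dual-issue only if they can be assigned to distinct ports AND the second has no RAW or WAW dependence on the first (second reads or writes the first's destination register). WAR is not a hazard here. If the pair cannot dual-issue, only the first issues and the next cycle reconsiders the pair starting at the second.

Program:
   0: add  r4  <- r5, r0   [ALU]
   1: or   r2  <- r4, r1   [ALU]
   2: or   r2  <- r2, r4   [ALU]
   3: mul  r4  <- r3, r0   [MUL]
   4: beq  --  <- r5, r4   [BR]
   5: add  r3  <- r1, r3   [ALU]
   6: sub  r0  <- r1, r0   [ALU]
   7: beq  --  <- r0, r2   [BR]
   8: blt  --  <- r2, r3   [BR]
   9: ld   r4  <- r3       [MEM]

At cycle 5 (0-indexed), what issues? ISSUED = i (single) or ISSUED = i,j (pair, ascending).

ISSUED = 7

0. add @i0  | RAW r4
1. or @i1  | RAW+WAW r2
2. or/mul @i2,i3  | dual
3. beq/add @i4,i5  | dual
4. sub @i6  | RAW r0
5. beq @i7  | no-port BR/BR
6. blt/ld @i8,i9  | dual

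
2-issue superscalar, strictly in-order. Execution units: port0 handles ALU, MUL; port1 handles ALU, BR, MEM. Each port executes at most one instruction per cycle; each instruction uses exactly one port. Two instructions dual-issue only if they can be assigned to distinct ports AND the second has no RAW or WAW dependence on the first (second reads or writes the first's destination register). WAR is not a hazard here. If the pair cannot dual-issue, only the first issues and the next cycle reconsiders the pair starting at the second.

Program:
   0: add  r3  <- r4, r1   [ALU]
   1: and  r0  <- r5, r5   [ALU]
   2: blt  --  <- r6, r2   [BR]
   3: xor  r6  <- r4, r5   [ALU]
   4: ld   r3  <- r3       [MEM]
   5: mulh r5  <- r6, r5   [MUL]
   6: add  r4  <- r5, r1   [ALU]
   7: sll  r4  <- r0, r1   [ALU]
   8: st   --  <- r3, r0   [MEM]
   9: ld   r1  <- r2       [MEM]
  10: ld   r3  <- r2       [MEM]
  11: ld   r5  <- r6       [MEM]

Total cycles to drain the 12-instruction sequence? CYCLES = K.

#0 head=0: add.ALU+and.ALU i0/i1 2-wide
#1 head=2: blt.BR+xor.ALU i2/i3 2-wide
#2 head=4: ld.MEM+mulh.MUL i4/i5 2-wide
#3 head=6: add.ALU i6 WAW r4
#4 head=7: sll.ALU+st.MEM i7/i8 2-wide
#5 head=9: ld.MEM i9 no-port MEM/MEM
#6 head=10: ld.MEM i10 no-port MEM/MEM
#7 head=11: ld.MEM i11 tail

CYCLES = 8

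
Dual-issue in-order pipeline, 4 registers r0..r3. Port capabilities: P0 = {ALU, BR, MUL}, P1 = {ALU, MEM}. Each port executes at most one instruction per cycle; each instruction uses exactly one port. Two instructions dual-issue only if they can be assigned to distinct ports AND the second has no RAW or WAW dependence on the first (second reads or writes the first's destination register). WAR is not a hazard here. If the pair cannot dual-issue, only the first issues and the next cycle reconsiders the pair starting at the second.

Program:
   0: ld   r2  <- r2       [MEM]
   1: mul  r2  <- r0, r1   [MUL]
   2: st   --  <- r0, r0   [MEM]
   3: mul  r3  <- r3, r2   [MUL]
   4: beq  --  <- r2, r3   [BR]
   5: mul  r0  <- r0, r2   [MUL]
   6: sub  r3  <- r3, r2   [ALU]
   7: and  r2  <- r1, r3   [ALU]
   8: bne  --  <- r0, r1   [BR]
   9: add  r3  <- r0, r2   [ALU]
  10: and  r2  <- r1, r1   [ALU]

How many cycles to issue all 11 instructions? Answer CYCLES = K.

0. ld.MEM @i0  | WAW r2
1. mul.MUL;st.MEM @i1/i2  | 2-wide
2. mul.MUL @i3  | no-port MUL/BR
3. beq.BR @i4  | no-port BR/MUL
4. mul.MUL;sub.ALU @i5/i6  | 2-wide
5. and.ALU;bne.BR @i7/i8  | 2-wide
6. add.ALU;and.ALU @i9/i10  | 2-wide

CYCLES = 7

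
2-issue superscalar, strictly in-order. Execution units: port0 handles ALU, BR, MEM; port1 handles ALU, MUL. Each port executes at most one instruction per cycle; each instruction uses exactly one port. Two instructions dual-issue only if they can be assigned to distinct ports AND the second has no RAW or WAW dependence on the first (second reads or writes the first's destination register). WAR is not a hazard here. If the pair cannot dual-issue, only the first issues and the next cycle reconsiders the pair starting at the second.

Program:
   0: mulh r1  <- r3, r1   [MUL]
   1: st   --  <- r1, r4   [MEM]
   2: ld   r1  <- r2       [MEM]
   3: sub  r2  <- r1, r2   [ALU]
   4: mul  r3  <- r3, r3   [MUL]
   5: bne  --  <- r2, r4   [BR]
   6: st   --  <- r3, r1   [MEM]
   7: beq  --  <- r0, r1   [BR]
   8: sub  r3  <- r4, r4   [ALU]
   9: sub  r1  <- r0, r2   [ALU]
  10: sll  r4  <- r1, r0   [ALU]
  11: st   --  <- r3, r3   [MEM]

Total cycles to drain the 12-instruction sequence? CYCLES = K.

CYCLES = 9

0. mulh.MUL @i0  | RAW r1
1. st.MEM @i1  | no-port MEM/MEM
2. ld.MEM @i2  | RAW r1
3. sub.ALU mul.MUL @i3+i4  | dual
4. bne.BR @i5  | no-port BR/MEM
5. st.MEM @i6  | no-port MEM/BR
6. beq.BR sub.ALU @i7+i8  | dual
7. sub.ALU @i9  | RAW r1
8. sll.ALU st.MEM @i10+i11  | dual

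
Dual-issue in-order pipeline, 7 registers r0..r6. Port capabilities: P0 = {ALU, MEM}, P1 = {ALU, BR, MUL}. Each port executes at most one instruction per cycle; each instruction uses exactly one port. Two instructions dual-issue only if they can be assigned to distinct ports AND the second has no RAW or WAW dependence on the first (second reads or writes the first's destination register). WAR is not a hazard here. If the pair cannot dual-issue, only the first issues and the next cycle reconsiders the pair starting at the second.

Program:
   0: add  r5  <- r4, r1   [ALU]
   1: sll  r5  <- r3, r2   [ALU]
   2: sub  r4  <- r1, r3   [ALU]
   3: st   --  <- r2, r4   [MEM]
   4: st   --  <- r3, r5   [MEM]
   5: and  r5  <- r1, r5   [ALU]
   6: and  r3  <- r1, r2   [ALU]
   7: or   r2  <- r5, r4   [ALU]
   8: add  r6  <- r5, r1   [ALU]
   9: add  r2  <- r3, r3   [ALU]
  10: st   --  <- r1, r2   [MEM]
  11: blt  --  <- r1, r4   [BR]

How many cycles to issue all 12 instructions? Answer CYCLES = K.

CYCLES = 7

c0: i0 add.ALU  WAW r5
c1: i1+i2 sll.ALU/sub.ALU  2-wide
c2: i3 st.MEM  no-port MEM/MEM
c3: i4+i5 st.MEM/and.ALU  2-wide
c4: i6+i7 and.ALU/or.ALU  2-wide
c5: i8+i9 add.ALU/add.ALU  2-wide
c6: i10+i11 st.MEM/blt.BR  2-wide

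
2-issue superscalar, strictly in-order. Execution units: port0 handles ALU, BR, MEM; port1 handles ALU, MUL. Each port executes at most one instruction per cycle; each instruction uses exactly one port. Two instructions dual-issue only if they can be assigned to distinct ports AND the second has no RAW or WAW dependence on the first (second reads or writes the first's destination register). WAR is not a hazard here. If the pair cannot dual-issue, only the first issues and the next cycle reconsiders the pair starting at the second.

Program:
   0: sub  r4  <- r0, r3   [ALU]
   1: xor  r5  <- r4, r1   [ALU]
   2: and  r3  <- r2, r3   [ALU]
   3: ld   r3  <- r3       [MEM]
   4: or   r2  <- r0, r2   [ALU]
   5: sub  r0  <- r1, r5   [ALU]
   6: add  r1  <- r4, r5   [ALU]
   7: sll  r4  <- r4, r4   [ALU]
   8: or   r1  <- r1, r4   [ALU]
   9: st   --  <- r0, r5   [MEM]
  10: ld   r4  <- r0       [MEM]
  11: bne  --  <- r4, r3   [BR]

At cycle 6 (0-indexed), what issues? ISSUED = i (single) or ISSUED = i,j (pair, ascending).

ISSUED = 10

[0] i0  sub.ALU  -- RAW r4
[1] i1/i2  xor.ALU and.ALU  -- 2-wide
[2] i3/i4  ld.MEM or.ALU  -- 2-wide
[3] i5/i6  sub.ALU add.ALU  -- 2-wide
[4] i7  sll.ALU  -- RAW r4
[5] i8/i9  or.ALU st.MEM  -- 2-wide
[6] i10  ld.MEM  -- no-port MEM/BR
[7] i11  bne.BR  -- tail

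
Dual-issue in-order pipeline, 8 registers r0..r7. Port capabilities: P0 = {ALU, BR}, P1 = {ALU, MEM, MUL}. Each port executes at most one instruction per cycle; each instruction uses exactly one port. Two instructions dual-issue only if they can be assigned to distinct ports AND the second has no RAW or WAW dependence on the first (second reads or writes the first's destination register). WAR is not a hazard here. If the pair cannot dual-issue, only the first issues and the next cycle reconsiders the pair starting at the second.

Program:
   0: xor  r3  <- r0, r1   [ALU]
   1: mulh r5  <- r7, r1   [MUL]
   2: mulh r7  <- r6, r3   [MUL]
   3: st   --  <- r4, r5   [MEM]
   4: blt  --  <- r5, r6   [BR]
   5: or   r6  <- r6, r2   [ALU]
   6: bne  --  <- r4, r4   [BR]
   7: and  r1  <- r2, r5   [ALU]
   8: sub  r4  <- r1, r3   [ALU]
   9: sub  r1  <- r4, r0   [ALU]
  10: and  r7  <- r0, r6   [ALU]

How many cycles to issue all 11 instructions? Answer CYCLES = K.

CYCLES = 7

[0] i0+i1  xor.ALU;mulh.MUL  -- dual
[1] i2  mulh.MUL  -- no-port MUL/MEM
[2] i3+i4  st.MEM;blt.BR  -- dual
[3] i5+i6  or.ALU;bne.BR  -- dual
[4] i7  and.ALU  -- RAW r1
[5] i8  sub.ALU  -- RAW r4
[6] i9+i10  sub.ALU;and.ALU  -- dual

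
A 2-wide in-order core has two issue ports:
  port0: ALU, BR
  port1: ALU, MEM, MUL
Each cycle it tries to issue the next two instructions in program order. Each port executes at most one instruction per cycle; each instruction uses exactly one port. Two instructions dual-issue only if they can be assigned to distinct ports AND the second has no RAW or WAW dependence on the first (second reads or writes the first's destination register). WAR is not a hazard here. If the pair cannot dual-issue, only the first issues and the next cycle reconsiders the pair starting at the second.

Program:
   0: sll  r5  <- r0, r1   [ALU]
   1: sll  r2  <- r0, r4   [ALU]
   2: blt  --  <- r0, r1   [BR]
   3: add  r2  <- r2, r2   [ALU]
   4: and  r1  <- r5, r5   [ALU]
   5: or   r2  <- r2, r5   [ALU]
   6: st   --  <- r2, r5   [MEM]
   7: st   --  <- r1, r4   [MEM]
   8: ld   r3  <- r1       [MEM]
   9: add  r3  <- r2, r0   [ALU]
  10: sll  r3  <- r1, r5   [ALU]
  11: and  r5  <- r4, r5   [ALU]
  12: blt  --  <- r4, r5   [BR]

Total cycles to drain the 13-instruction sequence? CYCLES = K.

CYCLES = 9

  cy0 -> i0/i1 (sll.ALU sll.ALU) 2-wide
  cy1 -> i2/i3 (blt.BR add.ALU) 2-wide
  cy2 -> i4/i5 (and.ALU or.ALU) 2-wide
  cy3 -> i6 (st.MEM) no-port MEM/MEM
  cy4 -> i7 (st.MEM) no-port MEM/MEM
  cy5 -> i8 (ld.MEM) WAW r3
  cy6 -> i9 (add.ALU) WAW r3
  cy7 -> i10/i11 (sll.ALU and.ALU) 2-wide
  cy8 -> i12 (blt.BR) tail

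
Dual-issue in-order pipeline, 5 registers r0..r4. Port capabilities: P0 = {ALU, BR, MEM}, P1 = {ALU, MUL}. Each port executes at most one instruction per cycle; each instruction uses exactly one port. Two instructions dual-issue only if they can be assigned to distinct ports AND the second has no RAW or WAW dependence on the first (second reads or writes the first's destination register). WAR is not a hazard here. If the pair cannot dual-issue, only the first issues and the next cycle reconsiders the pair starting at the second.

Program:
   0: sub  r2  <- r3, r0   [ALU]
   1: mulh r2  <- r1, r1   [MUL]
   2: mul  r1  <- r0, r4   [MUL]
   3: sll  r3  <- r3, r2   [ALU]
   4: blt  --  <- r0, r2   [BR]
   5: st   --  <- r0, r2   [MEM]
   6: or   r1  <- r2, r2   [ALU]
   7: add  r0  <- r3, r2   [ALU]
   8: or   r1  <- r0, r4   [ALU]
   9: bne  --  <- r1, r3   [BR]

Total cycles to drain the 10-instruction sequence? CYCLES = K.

CYCLES = 8

#0 head=0: sub.ALU i0 WAW r2
#1 head=1: mulh.MUL i1 no-port MUL/MUL
#2 head=2: mul.MUL sll.ALU i2+i3 dual
#3 head=4: blt.BR i4 no-port BR/MEM
#4 head=5: st.MEM or.ALU i5+i6 dual
#5 head=7: add.ALU i7 RAW r0
#6 head=8: or.ALU i8 RAW r1
#7 head=9: bne.BR i9 tail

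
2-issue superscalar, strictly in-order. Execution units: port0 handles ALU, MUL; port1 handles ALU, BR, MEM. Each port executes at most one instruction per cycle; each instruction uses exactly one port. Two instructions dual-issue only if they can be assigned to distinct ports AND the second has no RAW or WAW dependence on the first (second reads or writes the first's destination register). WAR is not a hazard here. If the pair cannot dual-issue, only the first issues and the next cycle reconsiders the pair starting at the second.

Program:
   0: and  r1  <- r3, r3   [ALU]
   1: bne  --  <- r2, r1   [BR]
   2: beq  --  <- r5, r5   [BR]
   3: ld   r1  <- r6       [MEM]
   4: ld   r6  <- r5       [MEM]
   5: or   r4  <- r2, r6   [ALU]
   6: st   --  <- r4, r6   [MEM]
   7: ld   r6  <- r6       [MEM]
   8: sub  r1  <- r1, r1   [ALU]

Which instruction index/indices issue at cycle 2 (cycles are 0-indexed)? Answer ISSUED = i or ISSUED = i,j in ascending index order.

0. and.ALU @i0  | RAW r1
1. bne.BR @i1  | no-port BR/BR
2. beq.BR @i2  | no-port BR/MEM
3. ld.MEM @i3  | no-port MEM/MEM
4. ld.MEM @i4  | RAW r6
5. or.ALU @i5  | RAW r4
6. st.MEM @i6  | no-port MEM/MEM
7. ld.MEM;sub.ALU @i7/i8  | dual

ISSUED = 2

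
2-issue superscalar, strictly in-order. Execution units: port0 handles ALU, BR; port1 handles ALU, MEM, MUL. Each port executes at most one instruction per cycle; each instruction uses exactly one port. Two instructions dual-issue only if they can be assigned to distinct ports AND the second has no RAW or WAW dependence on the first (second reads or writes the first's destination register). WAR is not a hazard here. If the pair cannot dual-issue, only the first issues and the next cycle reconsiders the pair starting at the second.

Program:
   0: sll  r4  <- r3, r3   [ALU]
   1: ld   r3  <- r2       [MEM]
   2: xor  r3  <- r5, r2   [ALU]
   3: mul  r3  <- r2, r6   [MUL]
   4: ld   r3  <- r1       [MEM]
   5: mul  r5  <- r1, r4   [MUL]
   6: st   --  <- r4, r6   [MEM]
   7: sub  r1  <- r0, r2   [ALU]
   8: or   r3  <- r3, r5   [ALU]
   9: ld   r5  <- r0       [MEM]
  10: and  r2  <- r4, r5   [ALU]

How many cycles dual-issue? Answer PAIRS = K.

PAIRS = 3

[0] i0,i1  sll.ALU/ld.MEM  -- 2-wide
[1] i2  xor.ALU  -- WAW r3
[2] i3  mul.MUL  -- no-port MUL/MEM
[3] i4  ld.MEM  -- no-port MEM/MUL
[4] i5  mul.MUL  -- no-port MUL/MEM
[5] i6,i7  st.MEM/sub.ALU  -- 2-wide
[6] i8,i9  or.ALU/ld.MEM  -- 2-wide
[7] i10  and.ALU  -- tail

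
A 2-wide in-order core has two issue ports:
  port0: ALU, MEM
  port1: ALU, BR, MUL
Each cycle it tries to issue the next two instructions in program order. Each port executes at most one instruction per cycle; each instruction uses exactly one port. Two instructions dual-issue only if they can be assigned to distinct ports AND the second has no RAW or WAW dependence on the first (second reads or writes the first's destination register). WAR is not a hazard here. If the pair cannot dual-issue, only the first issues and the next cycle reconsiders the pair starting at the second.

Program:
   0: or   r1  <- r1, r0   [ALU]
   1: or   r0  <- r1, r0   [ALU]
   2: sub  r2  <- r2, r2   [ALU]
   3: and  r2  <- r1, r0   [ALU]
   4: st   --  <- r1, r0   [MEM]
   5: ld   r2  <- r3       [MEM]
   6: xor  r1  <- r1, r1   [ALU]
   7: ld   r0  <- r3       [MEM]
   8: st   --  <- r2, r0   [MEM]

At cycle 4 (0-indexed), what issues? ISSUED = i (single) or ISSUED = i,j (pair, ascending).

c0: i0 or.ALU  RAW r1
c1: i1&i2 or.ALU+sub.ALU  2-wide
c2: i3&i4 and.ALU+st.MEM  2-wide
c3: i5&i6 ld.MEM+xor.ALU  2-wide
c4: i7 ld.MEM  no-port MEM/MEM
c5: i8 st.MEM  tail

ISSUED = 7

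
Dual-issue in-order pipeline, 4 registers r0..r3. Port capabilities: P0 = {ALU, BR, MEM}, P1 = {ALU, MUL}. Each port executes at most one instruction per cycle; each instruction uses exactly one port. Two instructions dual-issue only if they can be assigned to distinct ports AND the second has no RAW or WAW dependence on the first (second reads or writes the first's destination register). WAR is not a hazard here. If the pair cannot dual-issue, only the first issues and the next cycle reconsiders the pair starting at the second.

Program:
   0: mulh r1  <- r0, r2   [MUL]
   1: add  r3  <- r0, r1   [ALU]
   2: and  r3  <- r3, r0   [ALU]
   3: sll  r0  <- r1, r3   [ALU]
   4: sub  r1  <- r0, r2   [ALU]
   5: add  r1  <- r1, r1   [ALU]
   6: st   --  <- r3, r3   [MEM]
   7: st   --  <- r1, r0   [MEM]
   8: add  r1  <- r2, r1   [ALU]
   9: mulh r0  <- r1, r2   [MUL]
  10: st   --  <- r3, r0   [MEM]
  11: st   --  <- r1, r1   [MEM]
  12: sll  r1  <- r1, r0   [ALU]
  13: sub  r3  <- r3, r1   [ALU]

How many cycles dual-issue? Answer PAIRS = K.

PAIRS = 3

#0 head=0: mulh i0 RAW r1
#1 head=1: add i1 RAW+WAW r3
#2 head=2: and i2 RAW r3
#3 head=3: sll i3 RAW r0
#4 head=4: sub i4 RAW+WAW r1
#5 head=5: add;st i5&i6 pair
#6 head=7: st;add i7&i8 pair
#7 head=9: mulh i9 RAW r0
#8 head=10: st i10 no-port MEM/MEM
#9 head=11: st;sll i11&i12 pair
#10 head=13: sub i13 tail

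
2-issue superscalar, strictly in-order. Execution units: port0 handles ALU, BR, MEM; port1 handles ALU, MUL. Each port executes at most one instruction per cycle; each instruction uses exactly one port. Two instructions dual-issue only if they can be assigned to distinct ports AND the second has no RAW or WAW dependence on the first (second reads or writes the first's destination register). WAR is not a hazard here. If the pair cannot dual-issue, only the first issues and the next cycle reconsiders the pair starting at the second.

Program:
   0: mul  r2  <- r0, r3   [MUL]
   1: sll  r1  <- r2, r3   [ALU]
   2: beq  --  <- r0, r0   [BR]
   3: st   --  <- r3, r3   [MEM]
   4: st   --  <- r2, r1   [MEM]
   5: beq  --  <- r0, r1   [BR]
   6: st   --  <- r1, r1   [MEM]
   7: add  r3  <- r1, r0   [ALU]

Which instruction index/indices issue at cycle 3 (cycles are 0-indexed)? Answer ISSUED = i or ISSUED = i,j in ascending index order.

ISSUED = 4

[0] i0  mul  -- RAW r2
[1] i1/i2  sll;beq  -- dual
[2] i3  st  -- no-port MEM/MEM
[3] i4  st  -- no-port MEM/BR
[4] i5  beq  -- no-port BR/MEM
[5] i6/i7  st;add  -- dual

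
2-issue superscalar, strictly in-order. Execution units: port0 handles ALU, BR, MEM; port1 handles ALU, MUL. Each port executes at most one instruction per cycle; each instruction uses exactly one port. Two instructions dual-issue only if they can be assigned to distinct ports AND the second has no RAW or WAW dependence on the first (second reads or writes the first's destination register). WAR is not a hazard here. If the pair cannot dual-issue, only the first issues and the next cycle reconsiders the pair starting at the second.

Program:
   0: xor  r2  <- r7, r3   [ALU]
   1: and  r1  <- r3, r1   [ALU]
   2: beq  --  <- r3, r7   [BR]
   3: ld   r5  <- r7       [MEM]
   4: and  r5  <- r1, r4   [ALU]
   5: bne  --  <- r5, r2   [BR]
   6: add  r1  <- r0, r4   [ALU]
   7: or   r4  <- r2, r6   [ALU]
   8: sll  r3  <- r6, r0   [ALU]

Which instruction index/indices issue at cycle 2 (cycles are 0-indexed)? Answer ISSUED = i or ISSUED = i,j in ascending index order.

c0: i0&i1 xor/and  2-wide
c1: i2 beq  no-port BR/MEM
c2: i3 ld  WAW r5
c3: i4 and  RAW r5
c4: i5&i6 bne/add  2-wide
c5: i7&i8 or/sll  2-wide

ISSUED = 3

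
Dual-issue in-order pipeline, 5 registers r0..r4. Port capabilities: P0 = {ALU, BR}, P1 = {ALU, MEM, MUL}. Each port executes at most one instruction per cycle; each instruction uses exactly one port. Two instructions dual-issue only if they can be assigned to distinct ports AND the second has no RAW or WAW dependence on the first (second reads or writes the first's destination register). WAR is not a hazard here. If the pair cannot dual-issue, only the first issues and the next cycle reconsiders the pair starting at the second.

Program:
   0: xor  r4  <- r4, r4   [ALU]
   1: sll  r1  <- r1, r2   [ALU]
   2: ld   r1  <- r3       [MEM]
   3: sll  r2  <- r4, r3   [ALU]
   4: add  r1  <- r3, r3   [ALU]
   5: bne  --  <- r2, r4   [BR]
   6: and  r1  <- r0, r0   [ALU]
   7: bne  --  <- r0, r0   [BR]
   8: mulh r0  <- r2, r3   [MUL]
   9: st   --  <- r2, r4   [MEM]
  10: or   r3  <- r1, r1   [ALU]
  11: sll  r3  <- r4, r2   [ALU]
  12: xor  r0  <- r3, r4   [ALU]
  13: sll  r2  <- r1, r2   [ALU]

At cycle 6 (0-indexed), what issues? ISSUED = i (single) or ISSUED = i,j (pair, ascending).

ISSUED = 11

t=0 i0+i1:xor.ALU sll.ALU ; pair
t=1 i2+i3:ld.MEM sll.ALU ; pair
t=2 i4+i5:add.ALU bne.BR ; pair
t=3 i6+i7:and.ALU bne.BR ; pair
t=4 i8:mulh.MUL ; no-port MUL/MEM
t=5 i9+i10:st.MEM or.ALU ; pair
t=6 i11:sll.ALU ; RAW r3
t=7 i12+i13:xor.ALU sll.ALU ; pair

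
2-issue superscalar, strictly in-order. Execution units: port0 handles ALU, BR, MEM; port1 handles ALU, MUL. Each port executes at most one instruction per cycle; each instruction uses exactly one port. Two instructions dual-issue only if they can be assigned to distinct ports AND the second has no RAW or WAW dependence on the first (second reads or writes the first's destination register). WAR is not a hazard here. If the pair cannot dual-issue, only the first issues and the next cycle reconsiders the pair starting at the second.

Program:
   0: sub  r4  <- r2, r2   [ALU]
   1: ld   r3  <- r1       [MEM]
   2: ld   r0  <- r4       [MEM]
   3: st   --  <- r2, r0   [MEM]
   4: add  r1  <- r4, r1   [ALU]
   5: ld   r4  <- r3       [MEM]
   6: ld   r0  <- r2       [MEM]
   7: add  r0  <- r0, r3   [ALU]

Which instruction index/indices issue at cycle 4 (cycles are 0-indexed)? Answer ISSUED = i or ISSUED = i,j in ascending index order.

ISSUED = 6

#0 head=0: sub/ld i0&i1 2-wide
#1 head=2: ld i2 no-port MEM/MEM
#2 head=3: st/add i3&i4 2-wide
#3 head=5: ld i5 no-port MEM/MEM
#4 head=6: ld i6 RAW+WAW r0
#5 head=7: add i7 tail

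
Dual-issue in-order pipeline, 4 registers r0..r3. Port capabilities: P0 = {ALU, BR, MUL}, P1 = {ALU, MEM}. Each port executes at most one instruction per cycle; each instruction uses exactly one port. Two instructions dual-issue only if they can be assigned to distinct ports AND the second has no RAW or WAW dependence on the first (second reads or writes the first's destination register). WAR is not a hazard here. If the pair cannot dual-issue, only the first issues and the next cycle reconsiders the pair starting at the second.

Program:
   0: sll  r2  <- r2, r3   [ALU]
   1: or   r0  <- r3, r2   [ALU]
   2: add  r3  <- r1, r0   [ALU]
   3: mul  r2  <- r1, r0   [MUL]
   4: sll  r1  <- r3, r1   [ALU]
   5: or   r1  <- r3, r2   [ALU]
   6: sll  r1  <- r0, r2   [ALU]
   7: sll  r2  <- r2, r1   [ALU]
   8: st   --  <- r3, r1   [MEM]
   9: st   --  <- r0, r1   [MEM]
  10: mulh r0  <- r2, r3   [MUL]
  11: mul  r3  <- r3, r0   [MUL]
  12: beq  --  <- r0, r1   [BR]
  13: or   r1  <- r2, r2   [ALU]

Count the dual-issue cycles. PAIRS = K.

  cy0 -> i0 (sll.ALU) RAW r2
  cy1 -> i1 (or.ALU) RAW r0
  cy2 -> i2&i3 (add.ALU mul.MUL) pair
  cy3 -> i4 (sll.ALU) WAW r1
  cy4 -> i5 (or.ALU) WAW r1
  cy5 -> i6 (sll.ALU) RAW r1
  cy6 -> i7&i8 (sll.ALU st.MEM) pair
  cy7 -> i9&i10 (st.MEM mulh.MUL) pair
  cy8 -> i11 (mul.MUL) no-port MUL/BR
  cy9 -> i12&i13 (beq.BR or.ALU) pair

PAIRS = 4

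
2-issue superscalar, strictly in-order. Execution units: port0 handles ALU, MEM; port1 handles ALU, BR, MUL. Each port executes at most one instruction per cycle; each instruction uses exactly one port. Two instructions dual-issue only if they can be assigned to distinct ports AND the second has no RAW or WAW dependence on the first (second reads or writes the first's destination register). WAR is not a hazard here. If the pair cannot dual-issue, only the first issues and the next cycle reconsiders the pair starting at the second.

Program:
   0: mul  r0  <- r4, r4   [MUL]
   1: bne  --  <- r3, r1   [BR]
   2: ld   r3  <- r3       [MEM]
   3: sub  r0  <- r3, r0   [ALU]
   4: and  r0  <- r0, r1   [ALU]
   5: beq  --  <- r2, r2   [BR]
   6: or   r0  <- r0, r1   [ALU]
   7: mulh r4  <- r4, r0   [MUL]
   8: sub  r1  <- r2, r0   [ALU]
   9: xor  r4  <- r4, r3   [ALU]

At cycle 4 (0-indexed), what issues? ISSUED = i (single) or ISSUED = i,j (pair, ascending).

0. mul.MUL @i0  | no-port MUL/BR
1. bne.BR ld.MEM @i1+i2  | pair
2. sub.ALU @i3  | RAW+WAW r0
3. and.ALU beq.BR @i4+i5  | pair
4. or.ALU @i6  | RAW r0
5. mulh.MUL sub.ALU @i7+i8  | pair
6. xor.ALU @i9  | tail

ISSUED = 6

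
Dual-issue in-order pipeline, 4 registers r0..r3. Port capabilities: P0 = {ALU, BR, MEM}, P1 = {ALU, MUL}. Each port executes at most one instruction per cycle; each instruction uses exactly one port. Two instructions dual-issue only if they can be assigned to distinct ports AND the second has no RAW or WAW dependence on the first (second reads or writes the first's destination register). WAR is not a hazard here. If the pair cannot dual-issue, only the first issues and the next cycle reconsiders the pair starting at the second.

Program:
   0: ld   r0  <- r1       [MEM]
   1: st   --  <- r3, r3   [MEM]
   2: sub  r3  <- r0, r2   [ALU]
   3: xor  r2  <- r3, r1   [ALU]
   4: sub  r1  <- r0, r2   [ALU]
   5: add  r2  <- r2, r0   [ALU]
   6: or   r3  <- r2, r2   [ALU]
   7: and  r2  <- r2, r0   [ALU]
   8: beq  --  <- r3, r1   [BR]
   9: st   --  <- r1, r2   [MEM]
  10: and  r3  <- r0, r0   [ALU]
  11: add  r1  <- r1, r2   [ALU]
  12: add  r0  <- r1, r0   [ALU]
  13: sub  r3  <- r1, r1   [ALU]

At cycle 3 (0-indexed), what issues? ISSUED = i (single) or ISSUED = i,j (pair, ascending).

#0 head=0: ld i0 no-port MEM/MEM
#1 head=1: st sub i1/i2 2-wide
#2 head=3: xor i3 RAW r2
#3 head=4: sub add i4/i5 2-wide
#4 head=6: or and i6/i7 2-wide
#5 head=8: beq i8 no-port BR/MEM
#6 head=9: st and i9/i10 2-wide
#7 head=11: add i11 RAW r1
#8 head=12: add sub i12/i13 2-wide

ISSUED = 4,5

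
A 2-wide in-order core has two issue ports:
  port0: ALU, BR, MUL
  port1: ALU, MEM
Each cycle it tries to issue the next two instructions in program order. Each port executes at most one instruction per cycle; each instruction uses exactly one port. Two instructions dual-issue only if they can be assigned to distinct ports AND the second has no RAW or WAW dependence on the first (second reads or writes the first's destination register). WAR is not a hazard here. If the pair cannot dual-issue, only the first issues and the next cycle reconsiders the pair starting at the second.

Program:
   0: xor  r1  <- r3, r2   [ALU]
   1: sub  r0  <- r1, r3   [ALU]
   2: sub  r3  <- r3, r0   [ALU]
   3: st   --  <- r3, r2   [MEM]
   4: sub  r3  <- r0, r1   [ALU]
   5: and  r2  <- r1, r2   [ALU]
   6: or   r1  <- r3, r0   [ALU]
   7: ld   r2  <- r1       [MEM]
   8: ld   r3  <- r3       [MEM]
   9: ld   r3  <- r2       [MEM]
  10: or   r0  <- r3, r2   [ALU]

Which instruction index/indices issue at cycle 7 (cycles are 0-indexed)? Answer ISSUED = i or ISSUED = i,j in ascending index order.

ISSUED = 9

0. xor @i0  | RAW r1
1. sub @i1  | RAW r0
2. sub @i2  | RAW r3
3. st+sub @i3,i4  | dual
4. and+or @i5,i6  | dual
5. ld @i7  | no-port MEM/MEM
6. ld @i8  | no-port MEM/MEM
7. ld @i9  | RAW r3
8. or @i10  | tail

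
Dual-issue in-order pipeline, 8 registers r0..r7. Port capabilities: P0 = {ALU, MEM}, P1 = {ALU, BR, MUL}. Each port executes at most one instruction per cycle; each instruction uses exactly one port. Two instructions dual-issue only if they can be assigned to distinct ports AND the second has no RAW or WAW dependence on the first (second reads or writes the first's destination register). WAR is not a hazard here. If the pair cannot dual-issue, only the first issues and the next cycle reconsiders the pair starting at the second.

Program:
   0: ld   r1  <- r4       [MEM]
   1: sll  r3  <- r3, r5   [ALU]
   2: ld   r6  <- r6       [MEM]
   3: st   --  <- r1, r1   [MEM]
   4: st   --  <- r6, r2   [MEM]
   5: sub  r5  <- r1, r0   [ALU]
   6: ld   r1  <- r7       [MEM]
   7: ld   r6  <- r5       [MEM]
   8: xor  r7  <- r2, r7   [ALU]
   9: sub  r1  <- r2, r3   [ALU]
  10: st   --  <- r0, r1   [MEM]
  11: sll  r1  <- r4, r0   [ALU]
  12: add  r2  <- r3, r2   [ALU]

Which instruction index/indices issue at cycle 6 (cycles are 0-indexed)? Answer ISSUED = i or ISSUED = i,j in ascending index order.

ISSUED = 9

0. ld sll @i0,i1  | 2-wide
1. ld @i2  | no-port MEM/MEM
2. st @i3  | no-port MEM/MEM
3. st sub @i4,i5  | 2-wide
4. ld @i6  | no-port MEM/MEM
5. ld xor @i7,i8  | 2-wide
6. sub @i9  | RAW r1
7. st sll @i10,i11  | 2-wide
8. add @i12  | tail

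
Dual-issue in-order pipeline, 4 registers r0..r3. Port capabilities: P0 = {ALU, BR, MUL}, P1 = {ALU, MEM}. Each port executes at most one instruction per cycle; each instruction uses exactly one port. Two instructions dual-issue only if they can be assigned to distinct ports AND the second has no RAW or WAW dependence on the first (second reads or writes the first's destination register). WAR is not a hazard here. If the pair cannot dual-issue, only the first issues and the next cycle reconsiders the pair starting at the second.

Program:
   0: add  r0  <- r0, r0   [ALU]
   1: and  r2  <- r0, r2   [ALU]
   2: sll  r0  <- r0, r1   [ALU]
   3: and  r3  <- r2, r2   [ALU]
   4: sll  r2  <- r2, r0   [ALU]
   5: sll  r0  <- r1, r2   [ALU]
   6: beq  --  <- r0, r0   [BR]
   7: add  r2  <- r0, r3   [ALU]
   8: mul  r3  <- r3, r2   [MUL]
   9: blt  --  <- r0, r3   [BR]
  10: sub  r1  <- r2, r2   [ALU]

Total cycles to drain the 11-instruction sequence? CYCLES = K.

CYCLES = 7

[0] i0  add  -- RAW r0
[1] i1,i2  and+sll  -- 2-wide
[2] i3,i4  and+sll  -- 2-wide
[3] i5  sll  -- RAW r0
[4] i6,i7  beq+add  -- 2-wide
[5] i8  mul  -- no-port MUL/BR
[6] i9,i10  blt+sub  -- 2-wide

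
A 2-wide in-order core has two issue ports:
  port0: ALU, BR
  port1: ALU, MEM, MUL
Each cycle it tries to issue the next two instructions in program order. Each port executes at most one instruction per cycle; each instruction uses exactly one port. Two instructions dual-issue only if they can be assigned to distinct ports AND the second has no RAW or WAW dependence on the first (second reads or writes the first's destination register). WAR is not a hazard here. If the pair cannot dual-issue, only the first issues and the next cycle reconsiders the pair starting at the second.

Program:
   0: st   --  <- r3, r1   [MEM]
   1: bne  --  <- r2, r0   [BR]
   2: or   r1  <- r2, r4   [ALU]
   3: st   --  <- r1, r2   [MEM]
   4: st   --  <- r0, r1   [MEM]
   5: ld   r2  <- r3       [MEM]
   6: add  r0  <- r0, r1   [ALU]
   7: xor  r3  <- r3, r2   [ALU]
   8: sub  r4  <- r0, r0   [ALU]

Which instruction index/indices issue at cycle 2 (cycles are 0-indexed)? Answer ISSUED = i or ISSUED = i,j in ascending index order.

ISSUED = 3

#0 head=0: st bne i0/i1 pair
#1 head=2: or i2 RAW r1
#2 head=3: st i3 no-port MEM/MEM
#3 head=4: st i4 no-port MEM/MEM
#4 head=5: ld add i5/i6 pair
#5 head=7: xor sub i7/i8 pair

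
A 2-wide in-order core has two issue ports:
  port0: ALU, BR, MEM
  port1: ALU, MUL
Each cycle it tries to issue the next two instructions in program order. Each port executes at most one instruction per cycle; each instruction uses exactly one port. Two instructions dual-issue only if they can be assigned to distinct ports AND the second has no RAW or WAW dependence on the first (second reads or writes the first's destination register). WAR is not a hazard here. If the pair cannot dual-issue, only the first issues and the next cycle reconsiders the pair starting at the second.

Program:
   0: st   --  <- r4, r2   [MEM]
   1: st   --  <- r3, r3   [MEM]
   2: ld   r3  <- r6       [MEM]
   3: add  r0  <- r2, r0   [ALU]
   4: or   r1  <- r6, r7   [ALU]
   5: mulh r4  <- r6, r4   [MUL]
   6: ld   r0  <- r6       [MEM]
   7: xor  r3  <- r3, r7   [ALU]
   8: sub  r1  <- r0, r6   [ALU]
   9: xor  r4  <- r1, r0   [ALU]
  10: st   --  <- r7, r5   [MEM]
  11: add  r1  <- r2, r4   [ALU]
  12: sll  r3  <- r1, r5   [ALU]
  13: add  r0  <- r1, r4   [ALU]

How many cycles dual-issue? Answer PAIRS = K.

#0 head=0: st i0 no-port MEM/MEM
#1 head=1: st i1 no-port MEM/MEM
#2 head=2: ld/add i2&i3 dual
#3 head=4: or/mulh i4&i5 dual
#4 head=6: ld/xor i6&i7 dual
#5 head=8: sub i8 RAW r1
#6 head=9: xor/st i9&i10 dual
#7 head=11: add i11 RAW r1
#8 head=12: sll/add i12&i13 dual

PAIRS = 5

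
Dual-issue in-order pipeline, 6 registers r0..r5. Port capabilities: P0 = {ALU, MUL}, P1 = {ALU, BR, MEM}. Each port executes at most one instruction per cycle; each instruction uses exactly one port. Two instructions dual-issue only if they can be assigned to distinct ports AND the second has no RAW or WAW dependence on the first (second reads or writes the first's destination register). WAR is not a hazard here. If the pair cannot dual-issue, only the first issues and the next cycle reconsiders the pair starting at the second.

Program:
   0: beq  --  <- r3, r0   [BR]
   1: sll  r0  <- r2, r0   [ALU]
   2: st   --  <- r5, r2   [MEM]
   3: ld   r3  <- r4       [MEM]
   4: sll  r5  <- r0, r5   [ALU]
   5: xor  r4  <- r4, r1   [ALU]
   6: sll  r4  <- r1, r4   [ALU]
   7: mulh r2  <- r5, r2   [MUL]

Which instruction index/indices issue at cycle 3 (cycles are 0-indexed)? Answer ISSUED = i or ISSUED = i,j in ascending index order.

ISSUED = 5

0. beq/sll @i0&i1  | dual
1. st @i2  | no-port MEM/MEM
2. ld/sll @i3&i4  | dual
3. xor @i5  | RAW+WAW r4
4. sll/mulh @i6&i7  | dual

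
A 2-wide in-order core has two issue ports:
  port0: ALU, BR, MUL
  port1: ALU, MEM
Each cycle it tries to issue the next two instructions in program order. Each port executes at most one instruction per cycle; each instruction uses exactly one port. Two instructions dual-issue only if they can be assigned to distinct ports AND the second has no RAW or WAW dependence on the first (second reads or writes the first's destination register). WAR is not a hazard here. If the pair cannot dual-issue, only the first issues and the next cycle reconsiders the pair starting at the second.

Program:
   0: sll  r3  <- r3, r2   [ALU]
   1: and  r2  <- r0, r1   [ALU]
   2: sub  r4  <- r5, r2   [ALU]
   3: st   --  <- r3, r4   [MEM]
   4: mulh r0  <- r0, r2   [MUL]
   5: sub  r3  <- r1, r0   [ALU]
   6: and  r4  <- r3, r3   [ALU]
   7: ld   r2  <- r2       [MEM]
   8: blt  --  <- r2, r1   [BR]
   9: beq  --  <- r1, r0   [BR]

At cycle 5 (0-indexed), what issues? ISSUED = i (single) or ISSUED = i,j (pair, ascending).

ISSUED = 8

  cy0 -> i0,i1 (sll.ALU/and.ALU) dual
  cy1 -> i2 (sub.ALU) RAW r4
  cy2 -> i3,i4 (st.MEM/mulh.MUL) dual
  cy3 -> i5 (sub.ALU) RAW r3
  cy4 -> i6,i7 (and.ALU/ld.MEM) dual
  cy5 -> i8 (blt.BR) no-port BR/BR
  cy6 -> i9 (beq.BR) tail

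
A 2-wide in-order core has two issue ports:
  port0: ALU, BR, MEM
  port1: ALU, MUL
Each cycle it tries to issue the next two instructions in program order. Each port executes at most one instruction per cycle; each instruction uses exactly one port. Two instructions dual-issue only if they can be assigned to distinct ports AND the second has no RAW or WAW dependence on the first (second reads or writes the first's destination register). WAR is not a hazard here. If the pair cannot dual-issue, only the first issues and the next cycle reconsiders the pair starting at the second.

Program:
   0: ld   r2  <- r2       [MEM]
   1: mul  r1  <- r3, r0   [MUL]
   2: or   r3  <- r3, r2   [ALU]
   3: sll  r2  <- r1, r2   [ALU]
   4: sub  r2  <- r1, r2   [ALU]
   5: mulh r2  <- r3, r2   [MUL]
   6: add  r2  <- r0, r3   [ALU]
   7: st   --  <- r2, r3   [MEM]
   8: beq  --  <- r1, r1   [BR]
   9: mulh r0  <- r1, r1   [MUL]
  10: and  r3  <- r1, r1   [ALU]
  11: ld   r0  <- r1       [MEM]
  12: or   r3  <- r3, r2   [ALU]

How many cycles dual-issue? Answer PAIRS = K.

  cy0 -> i0&i1 (ld/mul) dual
  cy1 -> i2&i3 (or/sll) dual
  cy2 -> i4 (sub) RAW+WAW r2
  cy3 -> i5 (mulh) WAW r2
  cy4 -> i6 (add) RAW r2
  cy5 -> i7 (st) no-port MEM/BR
  cy6 -> i8&i9 (beq/mulh) dual
  cy7 -> i10&i11 (and/ld) dual
  cy8 -> i12 (or) tail

PAIRS = 4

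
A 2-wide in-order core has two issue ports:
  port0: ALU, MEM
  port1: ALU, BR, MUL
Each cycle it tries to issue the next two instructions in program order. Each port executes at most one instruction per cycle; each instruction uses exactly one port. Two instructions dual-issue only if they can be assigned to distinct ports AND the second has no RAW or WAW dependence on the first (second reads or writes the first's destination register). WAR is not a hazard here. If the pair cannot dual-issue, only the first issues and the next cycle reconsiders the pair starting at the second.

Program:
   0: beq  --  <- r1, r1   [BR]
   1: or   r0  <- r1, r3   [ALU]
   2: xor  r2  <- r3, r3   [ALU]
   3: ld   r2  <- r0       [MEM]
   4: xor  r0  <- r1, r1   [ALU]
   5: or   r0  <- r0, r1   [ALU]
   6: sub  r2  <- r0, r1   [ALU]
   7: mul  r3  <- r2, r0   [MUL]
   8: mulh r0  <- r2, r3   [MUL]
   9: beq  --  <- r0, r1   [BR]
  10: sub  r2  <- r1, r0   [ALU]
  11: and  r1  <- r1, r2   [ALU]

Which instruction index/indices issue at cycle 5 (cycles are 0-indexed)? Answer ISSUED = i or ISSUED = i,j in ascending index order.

ISSUED = 7

[0] i0&i1  beq+or  -- pair
[1] i2  xor  -- WAW r2
[2] i3&i4  ld+xor  -- pair
[3] i5  or  -- RAW r0
[4] i6  sub  -- RAW r2
[5] i7  mul  -- no-port MUL/MUL
[6] i8  mulh  -- no-port MUL/BR
[7] i9&i10  beq+sub  -- pair
[8] i11  and  -- tail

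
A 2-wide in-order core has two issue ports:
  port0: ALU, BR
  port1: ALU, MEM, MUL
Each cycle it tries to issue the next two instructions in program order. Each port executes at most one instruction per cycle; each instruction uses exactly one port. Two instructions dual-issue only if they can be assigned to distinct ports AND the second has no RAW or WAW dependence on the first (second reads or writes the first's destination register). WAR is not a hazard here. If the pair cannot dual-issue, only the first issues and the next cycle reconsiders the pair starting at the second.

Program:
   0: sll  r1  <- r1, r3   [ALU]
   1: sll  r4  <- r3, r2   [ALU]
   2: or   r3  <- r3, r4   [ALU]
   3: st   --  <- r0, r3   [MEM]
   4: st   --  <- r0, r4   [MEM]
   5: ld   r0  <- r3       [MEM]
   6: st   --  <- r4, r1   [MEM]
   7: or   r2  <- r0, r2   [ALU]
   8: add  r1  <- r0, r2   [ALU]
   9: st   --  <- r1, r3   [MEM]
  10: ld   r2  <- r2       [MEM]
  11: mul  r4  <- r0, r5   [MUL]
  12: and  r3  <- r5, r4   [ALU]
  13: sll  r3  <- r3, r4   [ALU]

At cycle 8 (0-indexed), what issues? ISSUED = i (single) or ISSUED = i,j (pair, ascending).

c0: i0,i1 sll.ALU+sll.ALU  pair
c1: i2 or.ALU  RAW r3
c2: i3 st.MEM  no-port MEM/MEM
c3: i4 st.MEM  no-port MEM/MEM
c4: i5 ld.MEM  no-port MEM/MEM
c5: i6,i7 st.MEM+or.ALU  pair
c6: i8 add.ALU  RAW r1
c7: i9 st.MEM  no-port MEM/MEM
c8: i10 ld.MEM  no-port MEM/MUL
c9: i11 mul.MUL  RAW r4
c10: i12 and.ALU  RAW+WAW r3
c11: i13 sll.ALU  tail

ISSUED = 10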